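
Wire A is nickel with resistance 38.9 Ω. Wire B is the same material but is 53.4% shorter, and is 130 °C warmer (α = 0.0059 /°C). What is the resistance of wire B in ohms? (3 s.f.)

32.0 Ω

R ∝ ρL/d² with ρ ∝ (1+αΔT), so R_B/R_A = (1 − 53.4/100) × (1 + 0.0059×130)
= 0.466 × 1.767 = 0.8234
R_B = 0.8234 × 38.9 = 32.0 Ω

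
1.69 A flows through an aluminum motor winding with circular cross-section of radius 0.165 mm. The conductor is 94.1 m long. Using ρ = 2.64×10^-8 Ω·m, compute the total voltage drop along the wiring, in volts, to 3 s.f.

49.1 V

A = πr² = π(1.6500e-04 m)² = 8.553e-08 m²
R = ρL/A = (2.64×10^-8)(94.1)/(8.553e-08) = 29.05 Ω
V = IR = 1.69 × 29.05 = 49.1 V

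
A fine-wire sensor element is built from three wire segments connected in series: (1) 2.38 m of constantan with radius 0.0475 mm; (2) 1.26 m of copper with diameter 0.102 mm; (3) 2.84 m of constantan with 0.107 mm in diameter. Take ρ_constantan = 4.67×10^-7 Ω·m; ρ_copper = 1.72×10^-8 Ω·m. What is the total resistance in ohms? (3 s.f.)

Seg 1: A = πr² = π(4.7500e-05 m)² = 7.088e-09 m²
R_1 = (4.67×10^-7)(2.38)/(7.088e-09) = 156.8 Ω
Seg 2: A = π(d/2)² = π(5.1000e-05 m)² = 8.171e-09 m²
R_2 = (1.72×10^-8)(1.26)/(8.171e-09) = 2.652 Ω
Seg 3: A = π(d/2)² = π(5.3500e-05 m)² = 8.992e-09 m²
R_3 = (4.67×10^-7)(2.84)/(8.992e-09) = 147.5 Ω
R_total = R_1 + R_2 + R_3 = 307 Ω

307 Ω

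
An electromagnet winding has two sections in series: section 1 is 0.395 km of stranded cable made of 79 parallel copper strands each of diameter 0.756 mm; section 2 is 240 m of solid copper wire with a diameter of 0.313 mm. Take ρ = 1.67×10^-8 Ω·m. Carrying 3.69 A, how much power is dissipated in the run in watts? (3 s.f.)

Section 1: A_strand = π(3.7800e-04)² = 4.489e-07 m²; R₁ = ρL/(N·A_s) = (1.67×10^-8)(395)/(79×4.489e-07) = 0.186 Ω
Section 2: A = π(d/2)² = π(1.5650e-04 m)² = 7.694e-08 m²
R₂ = (1.67×10^-8)(240)/(7.694e-08) = 52.09 Ω
R = R₁ + R₂ = 52.28 Ω
P = I²R = (3.69)² × 52.28 = 712 W

712 W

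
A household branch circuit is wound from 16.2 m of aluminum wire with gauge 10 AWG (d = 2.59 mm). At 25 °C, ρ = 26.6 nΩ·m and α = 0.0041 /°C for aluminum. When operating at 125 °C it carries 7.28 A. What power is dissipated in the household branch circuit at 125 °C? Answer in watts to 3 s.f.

ρ = 26.6 nΩ·m = 2.66×10^-8 Ω·m
A = π(2.59/2 mm)² = π(1.2950e-03 m)² = 5.269e-06 m²
R₍25₎ = ρL/A = (2.66×10^-8)(16.2)/(5.269e-06) = 0.08179 Ω
R₍125₎ = R₍25₎(1 + αΔT) = 0.08179 × (1 + 0.0041×100) = 0.1153 Ω
P = I²R = (7.28)² × 0.1153 = 6.11 W

6.11 W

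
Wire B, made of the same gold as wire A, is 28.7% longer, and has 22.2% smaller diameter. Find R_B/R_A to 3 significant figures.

R ∝ L/d², so R_B/R_A = (1 + 28.7/100) × (1 − 22.2/100)⁻²
= 1.287 × 1.652 = 2.13

2.13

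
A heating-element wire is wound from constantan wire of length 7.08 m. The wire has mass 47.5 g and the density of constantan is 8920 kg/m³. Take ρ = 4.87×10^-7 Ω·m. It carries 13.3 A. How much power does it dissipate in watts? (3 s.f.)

A = m/(density·L) = 0.0475/(8920×7.08) = 7.5213e-07 m²
R = ρL/A = (4.87×10^-7)(7.08)/(7.5213e-07) = 4.584 Ω
P = I²R = (13.3)² × 4.584 = 811 W

811 W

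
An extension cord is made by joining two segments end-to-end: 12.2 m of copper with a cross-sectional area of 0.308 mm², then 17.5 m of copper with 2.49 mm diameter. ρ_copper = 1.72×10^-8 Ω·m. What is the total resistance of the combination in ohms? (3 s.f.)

0.743 Ω

Segment 1: A = 0.308 mm² = 3.080e-07 m²
R₁ = ρL/A = (1.72×10^-8)(12.2)/(3.080e-07) = 0.6813 Ω
Segment 2: A = π(d/2)² = π(1.2450e-03 m)² = 4.870e-06 m²
R₂ = (1.72×10^-8)(17.5)/(4.870e-06) = 0.06181 Ω
R = R₁ + R₂ = 0.743 Ω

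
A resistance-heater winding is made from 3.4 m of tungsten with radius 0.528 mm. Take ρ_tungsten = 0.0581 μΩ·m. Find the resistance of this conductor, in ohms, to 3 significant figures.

0.226 Ω

ρ = 0.0581 μΩ·m = 5.81×10^-8 Ω·m
A = πr² = π(5.2800e-04 m)² = 8.758e-07 m²
R = ρL/A = (5.81×10^-8)(3.4 m)/(8.758e-07 m²) = 0.226 Ω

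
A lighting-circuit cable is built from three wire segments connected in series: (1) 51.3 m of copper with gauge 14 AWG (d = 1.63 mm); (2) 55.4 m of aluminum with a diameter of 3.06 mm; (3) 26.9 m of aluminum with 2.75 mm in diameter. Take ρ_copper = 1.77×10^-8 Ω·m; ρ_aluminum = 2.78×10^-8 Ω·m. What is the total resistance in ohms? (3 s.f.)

Seg 1: A = π(1.63/2 mm)² = π(8.1500e-04 m)² = 2.087e-06 m²
R_1 = (1.77×10^-8)(51.3)/(2.087e-06) = 0.4351 Ω
Seg 2: A = π(d/2)² = π(1.5300e-03 m)² = 7.354e-06 m²
R_2 = (2.78×10^-8)(55.4)/(7.354e-06) = 0.2094 Ω
Seg 3: A = π(d/2)² = π(1.3750e-03 m)² = 5.940e-06 m²
R_3 = (2.78×10^-8)(26.9)/(5.940e-06) = 0.1259 Ω
R_total = R_1 + R_2 + R_3 = 0.770 Ω

0.770 Ω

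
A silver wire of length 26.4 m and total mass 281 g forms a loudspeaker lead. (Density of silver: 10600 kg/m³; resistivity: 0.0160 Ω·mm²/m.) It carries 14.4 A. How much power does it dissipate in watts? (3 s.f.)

ρ = 0.0160 Ω·mm²/m = 1.60×10^-8 Ω·m
A = m/(density·L) = 0.281/(10600×26.4) = 1.0041e-06 m²
R = ρL/A = (1.60×10^-8)(26.4)/(1.0041e-06) = 0.4207 Ω
P = I²R = (14.4)² × 0.4207 = 87.2 W

87.2 W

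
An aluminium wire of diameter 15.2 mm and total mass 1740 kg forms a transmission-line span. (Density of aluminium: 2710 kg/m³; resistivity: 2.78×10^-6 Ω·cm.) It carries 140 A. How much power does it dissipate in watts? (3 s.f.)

ρ = 2.78×10^-6 Ω·cm = 2.78×10^-8 Ω·m
A = π(d/2)² = π(7.6000e-03 m)² = 1.8146e-04 m²
L = m/(density·A) = 1740/(2710×1.8146e-04) = 3538 m
R = ρL/A = (2.78×10^-8)(3538)/(1.8146e-04) = 0.5421 Ω
P = I²R = (140)² × 0.5421 = 10600 W

10600 W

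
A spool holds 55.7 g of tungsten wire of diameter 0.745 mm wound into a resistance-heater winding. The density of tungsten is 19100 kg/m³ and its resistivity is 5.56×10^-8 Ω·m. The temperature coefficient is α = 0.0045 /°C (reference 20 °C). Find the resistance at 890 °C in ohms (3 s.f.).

A = π(d/2)² = π(3.7250e-04 m)² = 4.3592e-07 m²
L = m/(density·A) = 0.0557/(19100×4.3592e-07) = 6.69 m
R = ρL/A = (5.56×10^-8)(6.69)/(4.3592e-07) = 0.8533 Ω
R(890 °C) = 0.8533 × (1 + 0.0045×870) = 4.19 Ω

4.19 Ω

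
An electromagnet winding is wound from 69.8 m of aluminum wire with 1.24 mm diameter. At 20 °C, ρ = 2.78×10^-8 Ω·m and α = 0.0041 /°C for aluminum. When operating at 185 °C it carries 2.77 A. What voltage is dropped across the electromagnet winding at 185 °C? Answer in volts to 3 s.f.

7.46 V

A = π(d/2)² = π(6.2000e-04 m)² = 1.208e-06 m²
R₍20₎ = ρL/A = (2.78×10^-8)(69.8)/(1.208e-06) = 1.607 Ω
R₍185₎ = R₍20₎(1 + αΔT) = 1.607 × (1 + 0.0041×165) = 2.694 Ω
V = IR = 2.77 × 2.694 = 7.46 V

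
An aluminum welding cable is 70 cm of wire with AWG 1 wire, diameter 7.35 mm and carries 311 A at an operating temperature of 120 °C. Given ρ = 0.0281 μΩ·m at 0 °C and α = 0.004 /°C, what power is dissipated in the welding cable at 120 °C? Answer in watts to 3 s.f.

66.4 W

ρ = 0.0281 μΩ·m = 2.81×10^-8 Ω·m
A = π(7.35/2 mm)² = π(3.6750e-03 m)² = 4.243e-05 m²
R₍0₎ = ρL/A = (2.81×10^-8)(0.7)/(4.243e-05) = 4.636×10^-4 Ω
R₍120₎ = R₍0₎(1 + αΔT) = 4.636×10^-4 × (1 + 0.004×120) = 6.861×10^-4 Ω
P = I²R = (311)² × 6.861×10^-4 = 66.4 W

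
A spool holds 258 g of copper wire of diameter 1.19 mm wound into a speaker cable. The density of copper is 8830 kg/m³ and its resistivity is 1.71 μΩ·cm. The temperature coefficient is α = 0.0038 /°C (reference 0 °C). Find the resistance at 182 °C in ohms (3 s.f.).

ρ = 1.71 μΩ·cm = 1.71×10^-8 Ω·m
A = π(d/2)² = π(5.9500e-04 m)² = 1.1122e-06 m²
L = m/(density·A) = 0.258/(8830×1.1122e-06) = 26.27 m
R = ρL/A = (1.71×10^-8)(26.27)/(1.1122e-06) = 0.4039 Ω
R(182 °C) = 0.4039 × (1 + 0.0038×182) = 0.683 Ω

0.683 Ω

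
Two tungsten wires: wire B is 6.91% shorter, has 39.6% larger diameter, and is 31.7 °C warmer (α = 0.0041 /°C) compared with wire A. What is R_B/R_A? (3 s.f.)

R ∝ ρL/d² with ρ ∝ (1+αΔT), so R_B/R_A = (1 − 6.91/100) × (1 + 39.6/100)⁻² × (1 + 0.0041×31.7)
= 0.9309 × 0.5131 × 1.13 = 0.540

0.540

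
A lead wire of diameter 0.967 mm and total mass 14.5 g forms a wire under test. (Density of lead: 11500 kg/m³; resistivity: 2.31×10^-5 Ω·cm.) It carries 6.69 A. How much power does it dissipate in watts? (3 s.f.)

24.2 W

ρ = 2.31×10^-5 Ω·cm = 2.31×10^-7 Ω·m
A = π(d/2)² = π(4.8350e-04 m)² = 7.3442e-07 m²
L = m/(density·A) = 0.0145/(11500×7.3442e-07) = 1.717 m
R = ρL/A = (2.31×10^-7)(1.717)/(7.3442e-07) = 0.54 Ω
P = I²R = (6.69)² × 0.54 = 24.2 W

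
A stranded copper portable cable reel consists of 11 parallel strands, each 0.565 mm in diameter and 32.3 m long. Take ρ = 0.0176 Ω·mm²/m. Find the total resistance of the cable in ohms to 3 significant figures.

0.206 Ω

ρ = 0.0176 Ω·mm²/m = 1.76×10^-8 Ω·m
A_strand = π(2.8250e-04 m)² = 2.507e-07 m²
R_strand = ρL/A = (1.76×10^-8)(32.3)/(2.507e-07) = 2.267 Ω
R_total = R_strand/N = 2.267/11 = 0.206 Ω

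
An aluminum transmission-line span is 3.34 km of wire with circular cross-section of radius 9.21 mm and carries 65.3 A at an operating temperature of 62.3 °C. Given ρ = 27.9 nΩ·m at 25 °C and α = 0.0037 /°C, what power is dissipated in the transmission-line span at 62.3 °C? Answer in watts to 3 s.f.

ρ = 27.9 nΩ·m = 2.79×10^-8 Ω·m
A = πr² = π(9.2100e-03 m)² = 2.665e-04 m²
R₍25₎ = ρL/A = (2.79×10^-8)(3340)/(2.665e-04) = 0.3497 Ω
R₍62.3₎ = R₍25₎(1 + αΔT) = 0.3497 × (1 + 0.0037×37.3) = 0.3979 Ω
P = I²R = (65.3)² × 0.3979 = 1700 W

1700 W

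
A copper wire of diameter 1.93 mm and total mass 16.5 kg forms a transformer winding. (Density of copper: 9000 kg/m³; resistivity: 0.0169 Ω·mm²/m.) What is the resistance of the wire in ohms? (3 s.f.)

3.62 Ω

ρ = 0.0169 Ω·mm²/m = 1.69×10^-8 Ω·m
A = π(d/2)² = π(9.6500e-04 m)² = 2.9255e-06 m²
L = m/(density·A) = 16.5/(9000×2.9255e-06) = 626.7 m
R = ρL/A = (1.69×10^-8)(626.7)/(2.9255e-06) = 3.62 Ω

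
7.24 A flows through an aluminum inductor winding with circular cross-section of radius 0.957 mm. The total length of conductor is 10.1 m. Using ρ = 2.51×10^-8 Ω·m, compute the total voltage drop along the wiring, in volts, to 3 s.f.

A = πr² = π(9.5700e-04 m)² = 2.877e-06 m²
R = ρL/A = (2.51×10^-8)(10.1)/(2.877e-06) = 0.08811 Ω
V = IR = 7.24 × 0.08811 = 0.638 V

0.638 V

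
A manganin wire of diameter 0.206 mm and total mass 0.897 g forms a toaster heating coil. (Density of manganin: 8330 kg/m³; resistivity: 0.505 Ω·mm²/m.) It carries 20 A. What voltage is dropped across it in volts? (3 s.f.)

ρ = 0.505 Ω·mm²/m = 5.05×10^-7 Ω·m
A = π(d/2)² = π(1.0300e-04 m)² = 3.3329e-08 m²
L = m/(density·A) = 8.970×10^-4/(8330×3.3329e-08) = 3.231 m
R = ρL/A = (5.05×10^-7)(3.231)/(3.3329e-08) = 48.95 Ω
V = IR = 20 × 48.95 = 979 V

979 V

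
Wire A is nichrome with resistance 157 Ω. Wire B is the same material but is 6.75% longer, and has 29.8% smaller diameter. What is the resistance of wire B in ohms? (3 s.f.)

R ∝ L/d², so R_B/R_A = (1 + 6.75/100) × (1 − 29.8/100)⁻²
= 1.067 × 2.029 = 2.166
R_B = 2.166 × 157 = 340 Ω

340 Ω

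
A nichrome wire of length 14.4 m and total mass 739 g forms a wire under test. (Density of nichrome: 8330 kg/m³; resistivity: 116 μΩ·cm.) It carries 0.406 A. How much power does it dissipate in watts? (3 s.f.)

0.447 W

ρ = 116 μΩ·cm = 1.16×10^-6 Ω·m
A = m/(density·L) = 0.739/(8330×14.4) = 6.1608e-06 m²
R = ρL/A = (1.16×10^-6)(14.4)/(6.1608e-06) = 2.711 Ω
P = I²R = (0.406)² × 2.711 = 0.447 W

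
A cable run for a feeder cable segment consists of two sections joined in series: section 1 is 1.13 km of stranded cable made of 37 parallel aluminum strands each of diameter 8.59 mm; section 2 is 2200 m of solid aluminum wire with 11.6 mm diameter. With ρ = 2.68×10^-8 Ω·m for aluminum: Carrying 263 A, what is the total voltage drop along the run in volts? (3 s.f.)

150 V

Section 1: A_strand = π(4.2950e-03)² = 5.795e-05 m²; R₁ = ρL/(N·A_s) = (2.68×10^-8)(1130)/(37×5.795e-05) = 0.01412 Ω
Section 2: A = π(d/2)² = π(5.8000e-03 m)² = 1.057e-04 m²
R₂ = (2.68×10^-8)(2200)/(1.057e-04) = 0.5579 Ω
R = R₁ + R₂ = 0.572 Ω
V = IR = 263 × 0.572 = 150 V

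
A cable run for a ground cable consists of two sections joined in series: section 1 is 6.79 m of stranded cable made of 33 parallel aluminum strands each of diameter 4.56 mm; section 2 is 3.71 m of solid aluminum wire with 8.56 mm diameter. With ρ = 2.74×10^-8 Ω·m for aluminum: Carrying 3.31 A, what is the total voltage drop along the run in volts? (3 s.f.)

0.00699 V

Section 1: A_strand = π(2.2800e-03)² = 1.633e-05 m²; R₁ = ρL/(N·A_s) = (2.74×10^-8)(6.79)/(33×1.633e-05) = 3.452×10^-4 Ω
Section 2: A = π(d/2)² = π(4.2800e-03 m)² = 5.755e-05 m²
R₂ = (2.74×10^-8)(3.71)/(5.755e-05) = 0.001766 Ω
R = R₁ + R₂ = 0.002112 Ω
V = IR = 3.31 × 0.002112 = 0.00699 V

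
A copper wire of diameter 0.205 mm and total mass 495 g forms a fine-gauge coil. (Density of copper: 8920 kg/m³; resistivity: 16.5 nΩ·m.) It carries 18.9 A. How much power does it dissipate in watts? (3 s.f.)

3.00×10^5 W

ρ = 16.5 nΩ·m = 1.65×10^-8 Ω·m
A = π(d/2)² = π(1.0250e-04 m)² = 3.3006e-08 m²
L = m/(density·A) = 0.495/(8920×3.3006e-08) = 1681 m
R = ρL/A = (1.65×10^-8)(1681)/(3.3006e-08) = 840.5 Ω
P = I²R = (18.9)² × 840.5 = 3.00×10^5 W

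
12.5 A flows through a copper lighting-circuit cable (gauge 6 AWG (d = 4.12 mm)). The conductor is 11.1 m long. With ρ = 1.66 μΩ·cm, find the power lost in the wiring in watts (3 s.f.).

2.16 W

ρ = 1.66 μΩ·cm = 1.66×10^-8 Ω·m
A = π(4.12/2 mm)² = π(2.0600e-03 m)² = 1.333e-05 m²
R = ρL/A = (1.66×10^-8)(11.1)/(1.333e-05) = 0.01382 Ω
P = I²R = (12.5)² × 0.01382 = 2.16 W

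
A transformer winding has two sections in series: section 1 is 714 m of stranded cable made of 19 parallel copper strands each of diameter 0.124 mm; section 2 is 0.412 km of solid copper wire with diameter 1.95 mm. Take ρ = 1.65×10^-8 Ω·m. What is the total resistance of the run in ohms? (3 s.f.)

53.6 Ω

Section 1: A_strand = π(6.2000e-05)² = 1.208e-08 m²; R₁ = ρL/(N·A_s) = (1.65×10^-8)(714)/(19×1.208e-08) = 51.34 Ω
Section 2: A = π(d/2)² = π(9.7500e-04 m)² = 2.986e-06 m²
R₂ = (1.65×10^-8)(412)/(2.986e-06) = 2.276 Ω
R = R₁ + R₂ = 53.6 Ω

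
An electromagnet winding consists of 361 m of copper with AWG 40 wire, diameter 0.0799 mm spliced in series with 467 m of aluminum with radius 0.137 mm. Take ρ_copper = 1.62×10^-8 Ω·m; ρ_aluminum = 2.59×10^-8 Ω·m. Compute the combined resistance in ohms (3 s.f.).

Segment 1: A = π(0.0799/2 mm)² = π(3.9950e-05 m)² = 5.014e-09 m²
R₁ = ρL/A = (1.62×10^-8)(361)/(5.014e-09) = 1166 Ω
Segment 2: A = πr² = π(1.3700e-04 m)² = 5.896e-08 m²
R₂ = (2.59×10^-8)(467)/(5.896e-08) = 205.1 Ω
R = R₁ + R₂ = 1370 Ω

1370 Ω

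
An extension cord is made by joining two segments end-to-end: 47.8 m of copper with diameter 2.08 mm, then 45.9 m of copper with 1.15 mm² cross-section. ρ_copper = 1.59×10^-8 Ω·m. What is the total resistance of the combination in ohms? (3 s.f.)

Segment 1: A = π(d/2)² = π(1.0400e-03 m)² = 3.398e-06 m²
R₁ = ρL/A = (1.59×10^-8)(47.8)/(3.398e-06) = 0.2237 Ω
Segment 2: A = 1.15 mm² = 1.150e-06 m²
R₂ = (1.59×10^-8)(45.9)/(1.150e-06) = 0.6346 Ω
R = R₁ + R₂ = 0.858 Ω

0.858 Ω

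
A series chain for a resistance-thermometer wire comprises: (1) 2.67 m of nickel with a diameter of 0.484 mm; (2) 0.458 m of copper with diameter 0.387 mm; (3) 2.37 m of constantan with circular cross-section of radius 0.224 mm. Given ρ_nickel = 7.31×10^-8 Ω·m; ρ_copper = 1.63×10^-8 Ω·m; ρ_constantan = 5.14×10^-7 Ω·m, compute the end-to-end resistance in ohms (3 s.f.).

Seg 1: A = π(d/2)² = π(2.4200e-04 m)² = 1.840e-07 m²
R_1 = (7.31×10^-8)(2.67)/(1.840e-07) = 1.061 Ω
Seg 2: A = π(d/2)² = π(1.9350e-04 m)² = 1.176e-07 m²
R_2 = (1.63×10^-8)(0.458)/(1.176e-07) = 0.06347 Ω
Seg 3: A = πr² = π(2.2400e-04 m)² = 1.576e-07 m²
R_3 = (5.14×10^-7)(2.37)/(1.576e-07) = 7.728 Ω
R_total = R_1 + R_2 + R_3 = 8.85 Ω

8.85 Ω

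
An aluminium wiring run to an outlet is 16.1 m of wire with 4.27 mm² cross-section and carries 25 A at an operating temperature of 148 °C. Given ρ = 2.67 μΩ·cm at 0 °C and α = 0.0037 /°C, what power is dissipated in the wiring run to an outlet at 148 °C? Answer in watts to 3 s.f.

ρ = 2.67 μΩ·cm = 2.67×10^-8 Ω·m
A = 4.27 mm² = 4.270e-06 m²
R₍0₎ = ρL/A = (2.67×10^-8)(16.1)/(4.270e-06) = 0.1007 Ω
R₍148₎ = R₍0₎(1 + αΔT) = 0.1007 × (1 + 0.0037×148) = 0.1558 Ω
P = I²R = (25)² × 0.1558 = 97.4 W

97.4 W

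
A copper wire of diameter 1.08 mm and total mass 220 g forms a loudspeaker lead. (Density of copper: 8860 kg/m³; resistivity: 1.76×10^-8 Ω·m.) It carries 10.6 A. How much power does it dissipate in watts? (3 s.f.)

58.5 W

A = π(d/2)² = π(5.4000e-04 m)² = 9.1609e-07 m²
L = m/(density·A) = 0.22/(8860×9.1609e-07) = 27.11 m
R = ρL/A = (1.76×10^-8)(27.11)/(9.1609e-07) = 0.5207 Ω
P = I²R = (10.6)² × 0.5207 = 58.5 W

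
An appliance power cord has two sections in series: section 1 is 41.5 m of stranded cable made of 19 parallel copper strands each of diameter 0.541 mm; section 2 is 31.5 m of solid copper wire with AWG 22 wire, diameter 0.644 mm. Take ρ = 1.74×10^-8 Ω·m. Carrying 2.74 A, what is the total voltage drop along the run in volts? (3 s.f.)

5.06 V

Section 1: A_strand = π(2.7050e-04)² = 2.299e-07 m²; R₁ = ρL/(N·A_s) = (1.74×10^-8)(41.5)/(19×2.299e-07) = 0.1653 Ω
Section 2: A = π(0.644/2 mm)² = π(3.2200e-04 m)² = 3.257e-07 m²
R₂ = (1.74×10^-8)(31.5)/(3.257e-07) = 1.683 Ω
R = R₁ + R₂ = 1.848 Ω
V = IR = 2.74 × 1.848 = 5.06 V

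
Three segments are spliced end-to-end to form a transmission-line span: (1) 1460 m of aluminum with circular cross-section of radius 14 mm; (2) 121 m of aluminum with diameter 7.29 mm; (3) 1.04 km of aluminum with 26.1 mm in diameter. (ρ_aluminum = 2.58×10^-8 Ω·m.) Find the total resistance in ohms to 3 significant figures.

0.186 Ω

Seg 1: A = πr² = π(1.4000e-02 m)² = 6.158e-04 m²
R_1 = (2.58×10^-8)(1460)/(6.158e-04) = 0.06117 Ω
Seg 2: A = π(d/2)² = π(3.6450e-03 m)² = 4.174e-05 m²
R_2 = (2.58×10^-8)(121)/(4.174e-05) = 0.07479 Ω
Seg 3: A = π(d/2)² = π(1.3050e-02 m)² = 5.350e-04 m²
R_3 = (2.58×10^-8)(1040)/(5.350e-04) = 0.05015 Ω
R_total = R_1 + R_2 + R_3 = 0.186 Ω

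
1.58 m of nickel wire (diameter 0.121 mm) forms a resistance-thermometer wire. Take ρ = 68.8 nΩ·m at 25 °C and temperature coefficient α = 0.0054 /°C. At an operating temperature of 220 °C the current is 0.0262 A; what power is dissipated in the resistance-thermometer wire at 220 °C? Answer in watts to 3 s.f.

ρ = 68.8 nΩ·m = 6.88×10^-8 Ω·m
A = π(d/2)² = π(6.0500e-05 m)² = 1.150e-08 m²
R₍25₎ = ρL/A = (6.88×10^-8)(1.58)/(1.150e-08) = 9.453 Ω
R₍220₎ = R₍25₎(1 + αΔT) = 9.453 × (1 + 0.0054×195) = 19.41 Ω
P = I²R = (0.0262)² × 19.41 = 0.0133 W

0.0133 W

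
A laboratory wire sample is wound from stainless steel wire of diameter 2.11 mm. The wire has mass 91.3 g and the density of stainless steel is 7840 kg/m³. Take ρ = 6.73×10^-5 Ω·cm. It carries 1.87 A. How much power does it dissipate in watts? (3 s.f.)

ρ = 6.73×10^-5 Ω·cm = 6.73×10^-7 Ω·m
A = π(d/2)² = π(1.0550e-03 m)² = 3.4967e-06 m²
L = m/(density·A) = 0.0913/(7840×3.4967e-06) = 3.33 m
R = ρL/A = (6.73×10^-7)(3.33)/(3.4967e-06) = 0.641 Ω
P = I²R = (1.87)² × 0.641 = 2.24 W

2.24 W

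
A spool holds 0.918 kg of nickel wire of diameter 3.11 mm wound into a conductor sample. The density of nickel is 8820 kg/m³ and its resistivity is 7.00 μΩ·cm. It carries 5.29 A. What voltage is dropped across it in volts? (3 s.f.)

0.668 V

ρ = 7.00 μΩ·cm = 7.00×10^-8 Ω·m
A = π(d/2)² = π(1.5550e-03 m)² = 7.5964e-06 m²
L = m/(density·A) = 0.918/(8820×7.5964e-06) = 13.7 m
R = ρL/A = (7.00×10^-8)(13.7)/(7.5964e-06) = 0.1263 Ω
V = IR = 5.29 × 0.1263 = 0.668 V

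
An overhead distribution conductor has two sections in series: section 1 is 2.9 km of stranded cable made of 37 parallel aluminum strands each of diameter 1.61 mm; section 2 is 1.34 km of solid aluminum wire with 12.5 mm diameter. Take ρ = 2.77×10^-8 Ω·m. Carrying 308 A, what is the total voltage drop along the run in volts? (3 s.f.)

Section 1: A_strand = π(8.0500e-04)² = 2.036e-06 m²; R₁ = ρL/(N·A_s) = (2.77×10^-8)(2900)/(37×2.036e-06) = 1.066 Ω
Section 2: A = π(d/2)² = π(6.2500e-03 m)² = 1.227e-04 m²
R₂ = (2.77×10^-8)(1340)/(1.227e-04) = 0.3025 Ω
R = R₁ + R₂ = 1.369 Ω
V = IR = 308 × 1.369 = 422 V

422 V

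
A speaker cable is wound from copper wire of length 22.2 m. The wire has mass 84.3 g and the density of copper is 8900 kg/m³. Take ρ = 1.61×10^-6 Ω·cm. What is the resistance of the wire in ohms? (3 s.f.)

0.838 Ω

ρ = 1.61×10^-6 Ω·cm = 1.61×10^-8 Ω·m
A = m/(density·L) = 0.0843/(8900×22.2) = 4.2666e-07 m²
R = ρL/A = (1.61×10^-8)(22.2)/(4.2666e-07) = 0.838 Ω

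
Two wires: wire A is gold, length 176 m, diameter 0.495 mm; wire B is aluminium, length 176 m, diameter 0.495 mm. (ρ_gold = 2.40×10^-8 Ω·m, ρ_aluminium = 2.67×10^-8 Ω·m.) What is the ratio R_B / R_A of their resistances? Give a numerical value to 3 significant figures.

R ∝ ρL/d², so R_B/R_A = (ρ_B/ρ_A)
= (2.67×10^-8/2.40×10^-8) = 1.11

1.11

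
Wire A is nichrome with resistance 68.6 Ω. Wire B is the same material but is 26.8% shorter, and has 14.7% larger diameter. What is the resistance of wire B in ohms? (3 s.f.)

R ∝ L/d², so R_B/R_A = (1 − 26.8/100) × (1 + 14.7/100)⁻²
= 0.732 × 0.7601 = 0.5564
R_B = 0.5564 × 68.6 = 38.2 Ω

38.2 Ω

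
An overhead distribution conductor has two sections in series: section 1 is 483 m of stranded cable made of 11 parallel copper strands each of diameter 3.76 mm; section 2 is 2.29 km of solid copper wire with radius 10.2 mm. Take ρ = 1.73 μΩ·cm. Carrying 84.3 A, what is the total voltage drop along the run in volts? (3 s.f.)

ρ = 1.73 μΩ·cm = 1.73×10^-8 Ω·m
Section 1: A_strand = π(1.8800e-03)² = 1.110e-05 m²; R₁ = ρL/(N·A_s) = (1.73×10^-8)(483)/(11×1.110e-05) = 0.06841 Ω
Section 2: A = πr² = π(1.0200e-02 m)² = 3.269e-04 m²
R₂ = (1.73×10^-8)(2290)/(3.269e-04) = 0.1212 Ω
R = R₁ + R₂ = 0.1896 Ω
V = IR = 84.3 × 0.1896 = 16.0 V

16.0 V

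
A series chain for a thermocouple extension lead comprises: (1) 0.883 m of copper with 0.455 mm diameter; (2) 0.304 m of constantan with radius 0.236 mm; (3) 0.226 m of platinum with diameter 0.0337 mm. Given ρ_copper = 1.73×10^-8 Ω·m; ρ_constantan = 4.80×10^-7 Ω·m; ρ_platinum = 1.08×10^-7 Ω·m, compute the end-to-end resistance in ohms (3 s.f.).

28.3 Ω

Seg 1: A = π(d/2)² = π(2.2750e-04 m)² = 1.626e-07 m²
R_1 = (1.73×10^-8)(0.883)/(1.626e-07) = 0.09395 Ω
Seg 2: A = πr² = π(2.3600e-04 m)² = 1.750e-07 m²
R_2 = (4.80×10^-7)(0.304)/(1.750e-07) = 0.834 Ω
Seg 3: A = π(d/2)² = π(1.6850e-05 m)² = 8.920e-10 m²
R_3 = (1.08×10^-7)(0.226)/(8.920e-10) = 27.36 Ω
R_total = R_1 + R_2 + R_3 = 28.3 Ω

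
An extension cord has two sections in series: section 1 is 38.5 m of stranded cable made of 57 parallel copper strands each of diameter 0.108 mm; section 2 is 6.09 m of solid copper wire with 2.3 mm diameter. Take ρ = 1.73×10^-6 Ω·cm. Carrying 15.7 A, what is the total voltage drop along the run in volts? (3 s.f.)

ρ = 1.73×10^-6 Ω·cm = 1.73×10^-8 Ω·m
Section 1: A_strand = π(5.4000e-05)² = 9.161e-09 m²; R₁ = ρL/(N·A_s) = (1.73×10^-8)(38.5)/(57×9.161e-09) = 1.276 Ω
Section 2: A = π(d/2)² = π(1.1500e-03 m)² = 4.155e-06 m²
R₂ = (1.73×10^-8)(6.09)/(4.155e-06) = 0.02536 Ω
R = R₁ + R₂ = 1.301 Ω
V = IR = 15.7 × 1.301 = 20.4 V

20.4 V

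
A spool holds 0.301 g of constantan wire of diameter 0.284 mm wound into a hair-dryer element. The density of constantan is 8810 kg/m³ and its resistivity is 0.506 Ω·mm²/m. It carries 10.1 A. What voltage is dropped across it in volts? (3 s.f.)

ρ = 0.506 Ω·mm²/m = 5.06×10^-7 Ω·m
A = π(d/2)² = π(1.4200e-04 m)² = 6.3347e-08 m²
L = m/(density·A) = 3.010×10^-4/(8810×6.3347e-08) = 0.5393 m
R = ρL/A = (5.06×10^-7)(0.5393)/(6.3347e-08) = 4.308 Ω
V = IR = 10.1 × 4.308 = 43.5 V

43.5 V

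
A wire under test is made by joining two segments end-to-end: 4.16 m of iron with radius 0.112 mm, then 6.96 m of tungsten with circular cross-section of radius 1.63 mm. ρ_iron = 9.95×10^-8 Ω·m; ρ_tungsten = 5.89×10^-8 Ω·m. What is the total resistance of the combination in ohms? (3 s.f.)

10.6 Ω

Segment 1: A = πr² = π(1.1200e-04 m)² = 3.941e-08 m²
R₁ = ρL/A = (9.95×10^-8)(4.16)/(3.941e-08) = 10.5 Ω
Segment 2: A = πr² = π(1.6300e-03 m)² = 8.347e-06 m²
R₂ = (5.89×10^-8)(6.96)/(8.347e-06) = 0.04911 Ω
R = R₁ + R₂ = 10.6 Ω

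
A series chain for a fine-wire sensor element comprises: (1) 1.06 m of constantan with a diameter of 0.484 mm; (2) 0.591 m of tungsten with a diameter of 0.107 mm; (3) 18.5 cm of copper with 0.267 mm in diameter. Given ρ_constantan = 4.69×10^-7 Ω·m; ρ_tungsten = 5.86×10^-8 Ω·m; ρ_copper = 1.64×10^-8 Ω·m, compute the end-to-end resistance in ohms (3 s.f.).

6.61 Ω

Seg 1: A = π(d/2)² = π(2.4200e-04 m)² = 1.840e-07 m²
R_1 = (4.69×10^-7)(1.06)/(1.840e-07) = 2.702 Ω
Seg 2: A = π(d/2)² = π(5.3500e-05 m)² = 8.992e-09 m²
R_2 = (5.86×10^-8)(0.591)/(8.992e-09) = 3.851 Ω
Seg 3: A = π(d/2)² = π(1.3350e-04 m)² = 5.599e-08 m²
R_3 = (1.64×10^-8)(0.185)/(5.599e-08) = 0.05419 Ω
R_total = R_1 + R_2 + R_3 = 6.61 Ω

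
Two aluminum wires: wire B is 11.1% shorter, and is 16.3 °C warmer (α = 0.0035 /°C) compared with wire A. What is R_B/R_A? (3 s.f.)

R ∝ ρL/d² with ρ ∝ (1+αΔT), so R_B/R_A = (1 − 11.1/100) × (1 + 0.0035×16.3)
= 0.889 × 1.057 = 0.940

0.940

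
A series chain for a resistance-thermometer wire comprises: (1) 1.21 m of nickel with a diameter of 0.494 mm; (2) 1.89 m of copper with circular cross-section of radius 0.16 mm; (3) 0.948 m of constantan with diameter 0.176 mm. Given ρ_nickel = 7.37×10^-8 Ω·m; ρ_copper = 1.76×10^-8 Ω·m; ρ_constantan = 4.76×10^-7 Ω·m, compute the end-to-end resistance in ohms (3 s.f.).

Seg 1: A = π(d/2)² = π(2.4700e-04 m)² = 1.917e-07 m²
R_1 = (7.37×10^-8)(1.21)/(1.917e-07) = 0.4653 Ω
Seg 2: A = πr² = π(1.6000e-04 m)² = 8.042e-08 m²
R_2 = (1.76×10^-8)(1.89)/(8.042e-08) = 0.4136 Ω
Seg 3: A = π(d/2)² = π(8.8000e-05 m)² = 2.433e-08 m²
R_3 = (4.76×10^-7)(0.948)/(2.433e-08) = 18.55 Ω
R_total = R_1 + R_2 + R_3 = 19.4 Ω

19.4 Ω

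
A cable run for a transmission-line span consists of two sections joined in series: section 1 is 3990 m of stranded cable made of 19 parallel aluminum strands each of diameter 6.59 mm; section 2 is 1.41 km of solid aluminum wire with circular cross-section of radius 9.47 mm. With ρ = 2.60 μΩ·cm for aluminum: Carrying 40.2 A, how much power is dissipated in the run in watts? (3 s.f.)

ρ = 2.60 μΩ·cm = 2.60×10^-8 Ω·m
Section 1: A_strand = π(3.2950e-03)² = 3.411e-05 m²; R₁ = ρL/(N·A_s) = (2.60×10^-8)(3990)/(19×3.411e-05) = 0.1601 Ω
Section 2: A = πr² = π(9.4700e-03 m)² = 2.817e-04 m²
R₂ = (2.60×10^-8)(1410)/(2.817e-04) = 0.1301 Ω
R = R₁ + R₂ = 0.2902 Ω
P = I²R = (40.2)² × 0.2902 = 469 W

469 W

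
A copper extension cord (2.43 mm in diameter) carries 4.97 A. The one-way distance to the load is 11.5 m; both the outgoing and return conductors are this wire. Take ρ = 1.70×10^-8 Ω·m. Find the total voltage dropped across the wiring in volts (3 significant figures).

A = π(d/2)² = π(1.2150e-03 m)² = 4.638e-06 m²
Total conductor length (both ways) L = 2 × 11.5 = 23 m
R = ρL/A = (1.70×10^-8)(23)/(4.638e-06) = 0.08431 Ω
V = IR = 4.97 × 0.08431 = 0.419 V

0.419 V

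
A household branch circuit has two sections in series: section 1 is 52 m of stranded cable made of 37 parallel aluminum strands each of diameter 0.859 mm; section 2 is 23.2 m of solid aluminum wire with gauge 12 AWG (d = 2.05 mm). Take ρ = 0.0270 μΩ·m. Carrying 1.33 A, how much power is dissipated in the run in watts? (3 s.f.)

ρ = 0.0270 μΩ·m = 2.70×10^-8 Ω·m
Section 1: A_strand = π(4.2950e-04)² = 5.795e-07 m²; R₁ = ρL/(N·A_s) = (2.70×10^-8)(52)/(37×5.795e-07) = 0.06548 Ω
Section 2: A = π(2.05/2 mm)² = π(1.0250e-03 m)² = 3.301e-06 m²
R₂ = (2.70×10^-8)(23.2)/(3.301e-06) = 0.1898 Ω
R = R₁ + R₂ = 0.2553 Ω
P = I²R = (1.33)² × 0.2553 = 0.452 W

0.452 W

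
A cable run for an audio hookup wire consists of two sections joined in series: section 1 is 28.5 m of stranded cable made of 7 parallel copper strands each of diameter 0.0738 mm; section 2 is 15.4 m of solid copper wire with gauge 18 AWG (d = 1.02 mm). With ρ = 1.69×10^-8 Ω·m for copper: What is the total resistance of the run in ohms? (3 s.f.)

16.4 Ω

Section 1: A_strand = π(3.6900e-05)² = 4.278e-09 m²; R₁ = ρL/(N·A_s) = (1.69×10^-8)(28.5)/(7×4.278e-09) = 16.09 Ω
Section 2: A = π(1.02/2 mm)² = π(5.1000e-04 m)² = 8.171e-07 m²
R₂ = (1.69×10^-8)(15.4)/(8.171e-07) = 0.3185 Ω
R = R₁ + R₂ = 16.4 Ω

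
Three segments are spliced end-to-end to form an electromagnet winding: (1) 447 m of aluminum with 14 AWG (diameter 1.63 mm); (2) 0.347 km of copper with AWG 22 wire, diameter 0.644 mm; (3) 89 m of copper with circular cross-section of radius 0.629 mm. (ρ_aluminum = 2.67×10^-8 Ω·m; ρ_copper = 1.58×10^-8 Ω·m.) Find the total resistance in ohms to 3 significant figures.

Seg 1: A = π(1.63/2 mm)² = π(8.1500e-04 m)² = 2.087e-06 m²
R_1 = (2.67×10^-8)(447)/(2.087e-06) = 5.719 Ω
Seg 2: A = π(0.644/2 mm)² = π(3.2200e-04 m)² = 3.257e-07 m²
R_2 = (1.58×10^-8)(347)/(3.257e-07) = 16.83 Ω
Seg 3: A = πr² = π(6.2900e-04 m)² = 1.243e-06 m²
R_3 = (1.58×10^-8)(89)/(1.243e-06) = 1.131 Ω
R_total = R_1 + R_2 + R_3 = 23.7 Ω

23.7 Ω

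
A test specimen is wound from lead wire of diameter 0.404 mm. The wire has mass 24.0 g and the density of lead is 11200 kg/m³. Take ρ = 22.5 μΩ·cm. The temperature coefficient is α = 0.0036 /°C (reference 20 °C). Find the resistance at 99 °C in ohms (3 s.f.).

ρ = 22.5 μΩ·cm = 2.25×10^-7 Ω·m
A = π(d/2)² = π(2.0200e-04 m)² = 1.2819e-07 m²
L = m/(density·A) = 0.024/(11200×1.2819e-07) = 16.72 m
R = ρL/A = (2.25×10^-7)(16.72)/(1.2819e-07) = 29.34 Ω
R(99 °C) = 29.34 × (1 + 0.0036×79) = 37.7 Ω

37.7 Ω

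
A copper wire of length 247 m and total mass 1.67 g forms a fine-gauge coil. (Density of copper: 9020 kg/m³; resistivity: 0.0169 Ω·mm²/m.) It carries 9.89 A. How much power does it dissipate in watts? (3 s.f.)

ρ = 0.0169 Ω·mm²/m = 1.69×10^-8 Ω·m
A = m/(density·L) = 0.00167/(9020×247) = 7.4957e-10 m²
R = ρL/A = (1.69×10^-8)(247)/(7.4957e-10) = 5569 Ω
P = I²R = (9.89)² × 5569 = 5.45×10^5 W

5.45×10^5 W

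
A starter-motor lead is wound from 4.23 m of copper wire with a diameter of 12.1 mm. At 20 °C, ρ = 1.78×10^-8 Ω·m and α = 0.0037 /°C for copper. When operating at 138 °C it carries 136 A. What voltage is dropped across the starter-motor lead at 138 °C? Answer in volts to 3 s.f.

A = π(d/2)² = π(6.0500e-03 m)² = 1.150e-04 m²
R₍20₎ = ρL/A = (1.78×10^-8)(4.23)/(1.150e-04) = 6.548×10^-4 Ω
R₍138₎ = R₍20₎(1 + αΔT) = 6.548×10^-4 × (1 + 0.0037×118) = 9.407×10^-4 Ω
V = IR = 136 × 9.407×10^-4 = 0.128 V

0.128 V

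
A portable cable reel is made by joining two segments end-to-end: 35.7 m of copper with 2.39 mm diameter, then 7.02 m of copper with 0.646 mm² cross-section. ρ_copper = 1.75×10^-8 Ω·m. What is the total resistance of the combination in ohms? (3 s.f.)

Segment 1: A = π(d/2)² = π(1.1950e-03 m)² = 4.486e-06 m²
R₁ = ρL/A = (1.75×10^-8)(35.7)/(4.486e-06) = 0.1393 Ω
Segment 2: A = 0.646 mm² = 6.460e-07 m²
R₂ = (1.75×10^-8)(7.02)/(6.460e-07) = 0.1902 Ω
R = R₁ + R₂ = 0.329 Ω

0.329 Ω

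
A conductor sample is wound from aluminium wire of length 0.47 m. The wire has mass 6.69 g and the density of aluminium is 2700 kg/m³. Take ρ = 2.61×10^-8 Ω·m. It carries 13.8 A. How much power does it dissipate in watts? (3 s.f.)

0.443 W

A = m/(density·L) = 0.00669/(2700×0.47) = 5.2719e-06 m²
R = ρL/A = (2.61×10^-8)(0.47)/(5.2719e-06) = 0.002327 Ω
P = I²R = (13.8)² × 0.002327 = 0.443 W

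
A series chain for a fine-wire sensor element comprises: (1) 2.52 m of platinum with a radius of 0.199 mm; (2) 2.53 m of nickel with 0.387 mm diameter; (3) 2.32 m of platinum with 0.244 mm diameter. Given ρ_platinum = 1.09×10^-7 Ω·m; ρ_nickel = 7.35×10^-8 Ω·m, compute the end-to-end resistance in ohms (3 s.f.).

Seg 1: A = πr² = π(1.9900e-04 m)² = 1.244e-07 m²
R_1 = (1.09×10^-7)(2.52)/(1.244e-07) = 2.208 Ω
Seg 2: A = π(d/2)² = π(1.9350e-04 m)² = 1.176e-07 m²
R_2 = (7.35×10^-8)(2.53)/(1.176e-07) = 1.581 Ω
Seg 3: A = π(d/2)² = π(1.2200e-04 m)² = 4.676e-08 m²
R_3 = (1.09×10^-7)(2.32)/(4.676e-08) = 5.408 Ω
R_total = R_1 + R_2 + R_3 = 9.20 Ω

9.20 Ω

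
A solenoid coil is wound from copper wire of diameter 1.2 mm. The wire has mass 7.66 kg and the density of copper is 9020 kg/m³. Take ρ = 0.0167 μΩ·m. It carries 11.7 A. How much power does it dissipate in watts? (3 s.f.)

1520 W

ρ = 0.0167 μΩ·m = 1.67×10^-8 Ω·m
A = π(d/2)² = π(6.0000e-04 m)² = 1.1310e-06 m²
L = m/(density·A) = 7.66/(9020×1.1310e-06) = 750.9 m
R = ρL/A = (1.67×10^-8)(750.9)/(1.1310e-06) = 11.09 Ω
P = I²R = (11.7)² × 11.09 = 1520 W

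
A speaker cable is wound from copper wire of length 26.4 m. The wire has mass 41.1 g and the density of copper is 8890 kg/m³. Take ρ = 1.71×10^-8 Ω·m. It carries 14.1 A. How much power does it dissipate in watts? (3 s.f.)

513 W

A = m/(density·L) = 0.0411/(8890×26.4) = 1.7512e-07 m²
R = ρL/A = (1.71×10^-8)(26.4)/(1.7512e-07) = 2.578 Ω
P = I²R = (14.1)² × 2.578 = 513 W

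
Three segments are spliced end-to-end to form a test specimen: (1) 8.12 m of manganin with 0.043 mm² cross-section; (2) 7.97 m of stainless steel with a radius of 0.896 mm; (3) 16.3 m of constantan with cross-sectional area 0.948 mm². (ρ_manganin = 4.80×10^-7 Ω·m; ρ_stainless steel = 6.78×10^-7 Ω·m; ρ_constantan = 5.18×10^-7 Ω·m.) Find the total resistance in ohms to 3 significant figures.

102 Ω

Seg 1: A = 0.043 mm² = 4.300e-08 m²
R_1 = (4.80×10^-7)(8.12)/(4.300e-08) = 90.64 Ω
Seg 2: A = πr² = π(8.9600e-04 m)² = 2.522e-06 m²
R_2 = (6.78×10^-7)(7.97)/(2.522e-06) = 2.143 Ω
Seg 3: A = 0.948 mm² = 9.480e-07 m²
R_3 = (5.18×10^-7)(16.3)/(9.480e-07) = 8.907 Ω
R_total = R_1 + R_2 + R_3 = 102 Ω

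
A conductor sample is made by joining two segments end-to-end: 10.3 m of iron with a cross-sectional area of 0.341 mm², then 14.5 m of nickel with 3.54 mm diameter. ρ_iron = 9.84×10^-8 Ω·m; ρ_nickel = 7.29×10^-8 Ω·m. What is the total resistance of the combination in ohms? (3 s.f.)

Segment 1: A = 0.341 mm² = 3.410e-07 m²
R₁ = ρL/A = (9.84×10^-8)(10.3)/(3.410e-07) = 2.972 Ω
Segment 2: A = π(d/2)² = π(1.7700e-03 m)² = 9.842e-06 m²
R₂ = (7.29×10^-8)(14.5)/(9.842e-06) = 0.1074 Ω
R = R₁ + R₂ = 3.08 Ω

3.08 Ω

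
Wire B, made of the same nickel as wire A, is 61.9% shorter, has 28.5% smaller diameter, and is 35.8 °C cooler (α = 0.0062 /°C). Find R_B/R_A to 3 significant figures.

R ∝ ρL/d² with ρ ∝ (1+αΔT), so R_B/R_A = (1 − 61.9/100) × (1 − 28.5/100)⁻² × (1 − 0.0062×35.8)
= 0.381 × 1.956 × 0.778 = 0.580

0.580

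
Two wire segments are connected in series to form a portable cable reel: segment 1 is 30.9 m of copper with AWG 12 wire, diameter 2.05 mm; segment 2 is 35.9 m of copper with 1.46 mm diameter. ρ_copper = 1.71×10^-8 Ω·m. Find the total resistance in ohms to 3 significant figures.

0.527 Ω

Segment 1: A = π(2.05/2 mm)² = π(1.0250e-03 m)² = 3.301e-06 m²
R₁ = ρL/A = (1.71×10^-8)(30.9)/(3.301e-06) = 0.1601 Ω
Segment 2: A = π(d/2)² = π(7.3000e-04 m)² = 1.674e-06 m²
R₂ = (1.71×10^-8)(35.9)/(1.674e-06) = 0.3667 Ω
R = R₁ + R₂ = 0.527 Ω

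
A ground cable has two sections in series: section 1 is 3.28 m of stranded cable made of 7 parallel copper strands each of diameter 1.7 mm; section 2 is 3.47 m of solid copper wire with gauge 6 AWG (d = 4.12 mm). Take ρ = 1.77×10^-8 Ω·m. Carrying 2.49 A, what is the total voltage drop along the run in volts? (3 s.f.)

0.0206 V

Section 1: A_strand = π(8.5000e-04)² = 2.270e-06 m²; R₁ = ρL/(N·A_s) = (1.77×10^-8)(3.28)/(7×2.270e-06) = 0.003654 Ω
Section 2: A = π(4.12/2 mm)² = π(2.0600e-03 m)² = 1.333e-05 m²
R₂ = (1.77×10^-8)(3.47)/(1.333e-05) = 0.004607 Ω
R = R₁ + R₂ = 0.008261 Ω
V = IR = 2.49 × 0.008261 = 0.0206 V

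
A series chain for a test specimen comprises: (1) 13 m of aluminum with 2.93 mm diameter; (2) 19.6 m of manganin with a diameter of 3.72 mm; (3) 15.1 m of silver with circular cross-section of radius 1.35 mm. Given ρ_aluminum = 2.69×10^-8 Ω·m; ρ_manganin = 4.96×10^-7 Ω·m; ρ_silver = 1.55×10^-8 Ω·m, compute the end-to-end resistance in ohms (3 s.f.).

Seg 1: A = π(d/2)² = π(1.4650e-03 m)² = 6.743e-06 m²
R_1 = (2.69×10^-8)(13)/(6.743e-06) = 0.05186 Ω
Seg 2: A = π(d/2)² = π(1.8600e-03 m)² = 1.087e-05 m²
R_2 = (4.96×10^-7)(19.6)/(1.087e-05) = 0.8945 Ω
Seg 3: A = πr² = π(1.3500e-03 m)² = 5.726e-06 m²
R_3 = (1.55×10^-8)(15.1)/(5.726e-06) = 0.04088 Ω
R_total = R_1 + R_2 + R_3 = 0.987 Ω

0.987 Ω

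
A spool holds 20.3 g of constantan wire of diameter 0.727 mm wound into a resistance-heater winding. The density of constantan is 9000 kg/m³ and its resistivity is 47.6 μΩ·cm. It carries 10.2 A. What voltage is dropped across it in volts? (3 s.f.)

63.6 V

ρ = 47.6 μΩ·cm = 4.76×10^-7 Ω·m
A = π(d/2)² = π(3.6350e-04 m)² = 4.1511e-07 m²
L = m/(density·A) = 0.0203/(9000×4.1511e-07) = 5.434 m
R = ρL/A = (4.76×10^-7)(5.434)/(4.1511e-07) = 6.231 Ω
V = IR = 10.2 × 6.231 = 63.6 V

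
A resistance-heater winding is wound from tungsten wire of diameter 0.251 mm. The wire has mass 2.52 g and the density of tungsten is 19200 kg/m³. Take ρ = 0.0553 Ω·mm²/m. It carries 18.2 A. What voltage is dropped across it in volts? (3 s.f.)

ρ = 0.0553 Ω·mm²/m = 5.53×10^-8 Ω·m
A = π(d/2)² = π(1.2550e-04 m)² = 4.9481e-08 m²
L = m/(density·A) = 0.00252/(19200×4.9481e-08) = 2.653 m
R = ρL/A = (5.53×10^-8)(2.653)/(4.9481e-08) = 2.964 Ω
V = IR = 18.2 × 2.964 = 54.0 V

54.0 V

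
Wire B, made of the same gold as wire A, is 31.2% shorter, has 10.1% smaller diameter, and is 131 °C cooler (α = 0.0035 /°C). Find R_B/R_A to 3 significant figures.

R ∝ ρL/d² with ρ ∝ (1+αΔT), so R_B/R_A = (1 − 31.2/100) × (1 − 10.1/100)⁻² × (1 − 0.0035×131)
= 0.688 × 1.237 × 0.5415 = 0.461

0.461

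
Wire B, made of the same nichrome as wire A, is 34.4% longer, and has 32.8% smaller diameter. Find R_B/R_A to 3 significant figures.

R ∝ L/d², so R_B/R_A = (1 + 34.4/100) × (1 − 32.8/100)⁻²
= 1.344 × 2.214 = 2.98

2.98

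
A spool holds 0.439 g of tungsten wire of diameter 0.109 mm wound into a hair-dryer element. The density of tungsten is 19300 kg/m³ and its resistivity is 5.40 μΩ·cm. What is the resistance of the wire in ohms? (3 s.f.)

14.1 Ω

ρ = 5.40 μΩ·cm = 5.40×10^-8 Ω·m
A = π(d/2)² = π(5.4500e-05 m)² = 9.3313e-09 m²
L = m/(density·A) = 4.390×10^-4/(19300×9.3313e-09) = 2.438 m
R = ρL/A = (5.40×10^-8)(2.438)/(9.3313e-09) = 14.1 Ω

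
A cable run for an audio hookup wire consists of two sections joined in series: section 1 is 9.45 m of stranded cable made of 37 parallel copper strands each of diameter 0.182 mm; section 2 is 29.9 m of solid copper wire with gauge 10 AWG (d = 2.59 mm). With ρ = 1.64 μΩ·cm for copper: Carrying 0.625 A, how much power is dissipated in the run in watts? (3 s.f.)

0.0992 W

ρ = 1.64 μΩ·cm = 1.64×10^-8 Ω·m
Section 1: A_strand = π(9.1000e-05)² = 2.602e-08 m²; R₁ = ρL/(N·A_s) = (1.64×10^-8)(9.45)/(37×2.602e-08) = 0.161 Ω
Section 2: A = π(2.59/2 mm)² = π(1.2950e-03 m)² = 5.269e-06 m²
R₂ = (1.64×10^-8)(29.9)/(5.269e-06) = 0.09307 Ω
R = R₁ + R₂ = 0.2541 Ω
P = I²R = (0.625)² × 0.2541 = 0.0992 W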